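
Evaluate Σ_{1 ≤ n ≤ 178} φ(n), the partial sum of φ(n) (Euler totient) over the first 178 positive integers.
Σ_{n ≤ 178} φ(n) = 9654

Compute φ(n) for each 1 ≤ n ≤ 178: φ(1) = 1, φ(2) = 1, φ(3) = 2, φ(4) = 2, φ(5) = 4, φ(6) = 2, φ(7) = 6, φ(8) = 4, φ(9) = 6, φ(10) = 4, φ(11) = 10, φ(12) = 4, φ(13) = 12, φ(14) = 6, φ(15) = 8, φ(16) = 8, φ(17) = 16, φ(18) = 6, φ(19) = 18, φ(20) = 8, φ(21) = 12, φ(22) = 10, φ(23) = 22, φ(24) = 8, φ(25) = 20, φ(26) = 12, φ(27) = 18, φ(28) = 12, φ(29) = 28, φ(30) = 8, φ(31) = 30, φ(32) = 16, φ(33) = 20, φ(34) = 16, φ(35) = 24, φ(36) = 12, φ(37) = 36, φ(38) = 18, φ(39) = 24, φ(40) = 16, φ(41) = 40, φ(42) = 12, φ(43) = 42, φ(44) = 20, φ(45) = 24, φ(46) = 22, φ(47) = 46, φ(48) = 16, φ(49) = 42, φ(50) = 20, φ(51) = 32, φ(52) = 24, φ(53) = 52, φ(54) = 18, φ(55) = 40, φ(56) = 24, φ(57) = 36, φ(58) = 28, φ(59) = 58, φ(60) = 16, φ(61) = 60, φ(62) = 30, φ(63) = 36, φ(64) = 32, φ(65) = 48, φ(66) = 20, φ(67) = 66, φ(68) = 32, φ(69) = 44, φ(70) = 24, φ(71) = 70, φ(72) = 24, φ(73) = 72, φ(74) = 36, φ(75) = 40, φ(76) = 36, φ(77) = 60, φ(78) = 24, φ(79) = 78, φ(80) = 32, φ(81) = 54, φ(82) = 40, φ(83) = 82, φ(84) = 24, φ(85) = 64, φ(86) = 42, φ(87) = 56, φ(88) = 40, φ(89) = 88, φ(90) = 24, φ(91) = 72, φ(92) = 44, φ(93) = 60, φ(94) = 46, φ(95) = 72, φ(96) = 32, φ(97) = 96, φ(98) = 42, φ(99) = 60, φ(100) = 40, φ(101) = 100, φ(102) = 32, φ(103) = 102, φ(104) = 48, φ(105) = 48, φ(106) = 52, φ(107) = 106, φ(108) = 36, φ(109) = 108, φ(110) = 40, φ(111) = 72, φ(112) = 48, φ(113) = 112, φ(114) = 36, φ(115) = 88, φ(116) = 56, φ(117) = 72, φ(118) = 58, φ(119) = 96, φ(120) = 32, φ(121) = 110, φ(122) = 60, φ(123) = 80, φ(124) = 60, φ(125) = 100, φ(126) = 36, φ(127) = 126, φ(128) = 64, φ(129) = 84, φ(130) = 48, φ(131) = 130, φ(132) = 40, φ(133) = 108, φ(134) = 66, φ(135) = 72, φ(136) = 64, φ(137) = 136, φ(138) = 44, φ(139) = 138, φ(140) = 48, φ(141) = 92, φ(142) = 70, φ(143) = 120, φ(144) = 48, φ(145) = 112, φ(146) = 72, φ(147) = 84, φ(148) = 72, φ(149) = 148, φ(150) = 40, φ(151) = 150, φ(152) = 72, φ(153) = 96, φ(154) = 60, φ(155) = 120, φ(156) = 48, φ(157) = 156, φ(158) = 78, φ(159) = 104, φ(160) = 64, φ(161) = 132, φ(162) = 54, φ(163) = 162, φ(164) = 80, φ(165) = 80, φ(166) = 82, φ(167) = 166, φ(168) = 48, φ(169) = 156, φ(170) = 64, φ(171) = 108, φ(172) = 84, φ(173) = 172, φ(174) = 56, φ(175) = 120, φ(176) = 80, φ(177) = 116, φ(178) = 88. Summing all 178 values: 9654. (Average order: Σ_{n ≤ x} φ(n) ~ (3/π²) x². For x = 178, (3/π²)·178² ≈ 9630.78.)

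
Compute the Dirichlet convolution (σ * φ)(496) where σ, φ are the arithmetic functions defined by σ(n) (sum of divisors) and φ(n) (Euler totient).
(σ * φ)(496) = 4960

Divisors of 496: [1, 2, 4, 8, 16, 31, 62, 124, 248, 496]. For each d | 496:
  d = 1: σ(1) · φ(496/1) = 1 · 240 = 240
  d = 2: σ(2) · φ(496/2) = 3 · 120 = 360
  d = 4: σ(4) · φ(496/4) = 7 · 60 = 420
  d = 8: σ(8) · φ(496/8) = 15 · 30 = 450
  d = 16: σ(16) · φ(496/16) = 31 · 30 = 930
  d = 31: σ(31) · φ(496/31) = 32 · 8 = 256
  d = 62: σ(62) · φ(496/62) = 96 · 4 = 384
  d = 124: σ(124) · φ(496/124) = 224 · 2 = 448
  d = 248: σ(248) · φ(496/248) = 480 · 1 = 480
  d = 496: σ(496) · φ(496/496) = 992 · 1 = 992
Summing: (σ * φ)(496) = 240 + 360 + 420 + 450 + 930 + 256 + 384 + 448 + 480 + 992 = 4960.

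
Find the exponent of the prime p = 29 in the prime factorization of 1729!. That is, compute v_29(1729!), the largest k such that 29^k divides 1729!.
v_29(1729!) = 61

Legendre's formula: v_p(n!) = Σ_{k ≥ 1} ⌊n / p^k⌋. For p = 29, n = 1729, the terms are:
  ⌊1729/29^1⌋ = ⌊1729/29⌋ = 59
  ⌊1729/29^2⌋ = ⌊1729/841⌋ = 2
(the next term ⌊1729/29^3⌋ = 0, terminating the sum). Summing: v_29(1729!) = 59 + 2 = 61.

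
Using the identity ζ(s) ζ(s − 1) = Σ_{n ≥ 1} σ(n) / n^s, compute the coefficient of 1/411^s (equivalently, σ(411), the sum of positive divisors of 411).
σ(411) = 552

In the product (Σ m^0/m^s)(Σ k / k^s) = Σ (Σ_{d | n} d) / n^s, the coefficient of 1/n^s is σ(n) = Σ_{d | n} d. For n = 411, divisors are [1, 3, 137, 411]; summing: σ(411) = 552.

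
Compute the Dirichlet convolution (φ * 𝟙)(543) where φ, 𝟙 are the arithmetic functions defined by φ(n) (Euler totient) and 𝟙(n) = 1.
(φ * 𝟙)(543) = 543

Divisors of 543: [1, 3, 181, 543]. For each d | 543:
  d = 1: φ(1) · 𝟙(543/1) = 1 · 1 = 1
  d = 3: φ(3) · 𝟙(543/3) = 2 · 1 = 2
  d = 181: φ(181) · 𝟙(543/181) = 180 · 1 = 180
  d = 543: φ(543) · 𝟙(543/543) = 360 · 1 = 360
Summing: (φ * 𝟙)(543) = 1 + 2 + 180 + 360 = 543.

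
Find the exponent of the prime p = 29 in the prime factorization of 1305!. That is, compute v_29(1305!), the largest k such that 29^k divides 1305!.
v_29(1305!) = 46

Legendre's formula: v_p(n!) = Σ_{k ≥ 1} ⌊n / p^k⌋. For p = 29, n = 1305, the terms are:
  ⌊1305/29^1⌋ = ⌊1305/29⌋ = 45
  ⌊1305/29^2⌋ = ⌊1305/841⌋ = 1
(the next term ⌊1305/29^3⌋ = 0, terminating the sum). Summing: v_29(1305!) = 45 + 1 = 46.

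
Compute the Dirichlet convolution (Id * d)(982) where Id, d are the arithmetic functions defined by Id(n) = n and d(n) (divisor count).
(Id * d)(982) = 1972

Divisors of 982: [1, 2, 491, 982]. For each d | 982:
  d = 1: Id(1) · d(982/1) = 1 · 4 = 4
  d = 2: Id(2) · d(982/2) = 2 · 2 = 4
  d = 491: Id(491) · d(982/491) = 491 · 2 = 982
  d = 982: Id(982) · d(982/982) = 982 · 1 = 982
Summing: (Id * d)(982) = 4 + 4 + 982 + 982 = 1972.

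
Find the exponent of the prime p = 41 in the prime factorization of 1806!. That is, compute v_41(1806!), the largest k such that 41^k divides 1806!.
v_41(1806!) = 45

Legendre's formula: v_p(n!) = Σ_{k ≥ 1} ⌊n / p^k⌋. For p = 41, n = 1806, the terms are:
  ⌊1806/41^1⌋ = ⌊1806/41⌋ = 44
  ⌊1806/41^2⌋ = ⌊1806/1681⌋ = 1
(the next term ⌊1806/41^3⌋ = 0, terminating the sum). Summing: v_41(1806!) = 44 + 1 = 45.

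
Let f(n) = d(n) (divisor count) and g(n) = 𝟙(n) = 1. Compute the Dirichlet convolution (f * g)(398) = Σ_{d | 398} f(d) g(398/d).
(d * 𝟙)(398) = 9

Divisors of 398: [1, 2, 199, 398]. For each d | 398:
  d = 1: d(1) · 𝟙(398/1) = 1 · 1 = 1
  d = 2: d(2) · 𝟙(398/2) = 2 · 1 = 2
  d = 199: d(199) · 𝟙(398/199) = 2 · 1 = 2
  d = 398: d(398) · 𝟙(398/398) = 4 · 1 = 4
Summing: (d * 𝟙)(398) = 1 + 2 + 2 + 4 = 9.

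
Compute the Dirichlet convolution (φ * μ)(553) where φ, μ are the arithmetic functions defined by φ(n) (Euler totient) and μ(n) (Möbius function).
(φ * μ)(553) = 385

Divisors of 553: [1, 7, 79, 553]. For each d | 553:
  d = 1: φ(1) · μ(553/1) = 1 · 1 = 1
  d = 7: φ(7) · μ(553/7) = 6 · -1 = -6
  d = 79: φ(79) · μ(553/79) = 78 · -1 = -78
  d = 553: φ(553) · μ(553/553) = 468 · 1 = 468
Summing: (φ * μ)(553) = 1 + -6 + -78 + 468 = 385.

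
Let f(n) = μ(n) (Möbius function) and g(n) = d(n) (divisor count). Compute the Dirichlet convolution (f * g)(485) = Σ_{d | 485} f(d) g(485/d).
(μ * d)(485) = 1

Divisors of 485: [1, 5, 97, 485]. For each d | 485:
  d = 1: μ(1) · d(485/1) = 1 · 4 = 4
  d = 5: μ(5) · d(485/5) = -1 · 2 = -2
  d = 97: μ(97) · d(485/97) = -1 · 2 = -2
  d = 485: μ(485) · d(485/485) = 1 · 1 = 1
Summing: (μ * d)(485) = 4 + -2 + -2 + 1 = 1.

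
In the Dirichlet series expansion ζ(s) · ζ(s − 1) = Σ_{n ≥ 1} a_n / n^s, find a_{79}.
σ(79) = 80

In the product (Σ m^0/m^s)(Σ k / k^s) = Σ (Σ_{d | n} d) / n^s, the coefficient of 1/n^s is σ(n) = Σ_{d | n} d. For n = 79, divisors are [1, 79]; summing: σ(79) = 80.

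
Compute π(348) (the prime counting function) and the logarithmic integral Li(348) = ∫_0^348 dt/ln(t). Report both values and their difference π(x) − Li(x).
π(348) = 69;  Li(348) ≈ 76.64;  π(x) − Li(x) ≈ -7.64.

Direct count of primes ≤ 348 gives π(348) = 69. Numerical evaluation of the logarithmic integral gives Li(348) ≈ 76.64. The difference π(x) − Li(x) ≈ -7.64 is typically negative for small/moderate x (Li(x) overestimates), though Littlewood's theorem shows this sign changes infinitely often.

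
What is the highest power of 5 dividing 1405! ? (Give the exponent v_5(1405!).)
v_5(1405!) = 350

Legendre's formula: v_p(n!) = Σ_{k ≥ 1} ⌊n / p^k⌋. For p = 5, n = 1405, the terms are:
  ⌊1405/5^1⌋ = ⌊1405/5⌋ = 281
  ⌊1405/5^2⌋ = ⌊1405/25⌋ = 56
  ⌊1405/5^3⌋ = ⌊1405/125⌋ = 11
  ⌊1405/5^4⌋ = ⌊1405/625⌋ = 2
(the next term ⌊1405/5^5⌋ = 0, terminating the sum). Summing: v_5(1405!) = 281 + 56 + 11 + 2 = 350.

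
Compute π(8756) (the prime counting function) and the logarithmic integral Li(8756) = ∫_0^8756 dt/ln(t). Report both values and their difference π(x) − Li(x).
π(8756) = 1092;  Li(8756) ≈ 1110.11;  π(x) − Li(x) ≈ -18.11.

Direct count of primes ≤ 8756 gives π(8756) = 1092. Numerical evaluation of the logarithmic integral gives Li(8756) ≈ 1110.11. The difference π(x) − Li(x) ≈ -18.11 is typically negative for small/moderate x (Li(x) overestimates), though Littlewood's theorem shows this sign changes infinitely often.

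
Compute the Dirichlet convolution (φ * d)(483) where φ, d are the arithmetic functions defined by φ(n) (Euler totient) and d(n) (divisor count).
(φ * d)(483) = 768

Divisors of 483: [1, 3, 7, 21, 23, 69, 161, 483]. For each d | 483:
  d = 1: φ(1) · d(483/1) = 1 · 8 = 8
  d = 3: φ(3) · d(483/3) = 2 · 4 = 8
  d = 7: φ(7) · d(483/7) = 6 · 4 = 24
  d = 21: φ(21) · d(483/21) = 12 · 2 = 24
  d = 23: φ(23) · d(483/23) = 22 · 4 = 88
  d = 69: φ(69) · d(483/69) = 44 · 2 = 88
  d = 161: φ(161) · d(483/161) = 132 · 2 = 264
  d = 483: φ(483) · d(483/483) = 264 · 1 = 264
Summing: (φ * d)(483) = 8 + 8 + 24 + 24 + 88 + 88 + 264 + 264 = 768.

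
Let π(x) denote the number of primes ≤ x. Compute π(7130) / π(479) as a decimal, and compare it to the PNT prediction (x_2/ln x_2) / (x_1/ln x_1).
π(7130)/π(479) = 914/92 ≈ 9.9348;  PNT prediction ≈ 10.3546.

π(479) = 92 and π(7130) = 914, so π(7130)/π(479) ≈ 9.9348. The PNT-predicted ratio is (7130/ln(7130)) / (479/ln(479)) ≈ 10.3546. The two agree to within a few percent, as expected.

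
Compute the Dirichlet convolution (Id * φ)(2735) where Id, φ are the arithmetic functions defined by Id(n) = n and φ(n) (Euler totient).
(Id * φ)(2735) = 9837

Divisors of 2735: [1, 5, 547, 2735]. For each d | 2735:
  d = 1: Id(1) · φ(2735/1) = 1 · 2184 = 2184
  d = 5: Id(5) · φ(2735/5) = 5 · 546 = 2730
  d = 547: Id(547) · φ(2735/547) = 547 · 4 = 2188
  d = 2735: Id(2735) · φ(2735/2735) = 2735 · 1 = 2735
Summing: (Id * φ)(2735) = 2184 + 2730 + 2188 + 2735 = 9837.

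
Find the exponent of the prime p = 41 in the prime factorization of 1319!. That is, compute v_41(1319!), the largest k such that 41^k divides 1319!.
v_41(1319!) = 32

Legendre's formula: v_p(n!) = Σ_{k ≥ 1} ⌊n / p^k⌋. For p = 41, n = 1319, the terms are:
  ⌊1319/41^1⌋ = ⌊1319/41⌋ = 32
(the next term ⌊1319/41^2⌋ = 0, terminating the sum). Summing: v_41(1319!) = 32 = 32.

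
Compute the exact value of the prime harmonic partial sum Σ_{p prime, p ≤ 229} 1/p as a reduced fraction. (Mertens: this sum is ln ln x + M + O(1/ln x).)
Σ 1/p = 37527519788898476695193360507423991967783840502510585362878348092116031948860199524739442233/19078266889580195013601891820992757757219839668357012055907516904309700014933909014729740190

π(229) = 50, so the primes ≤ 229 are [2, 3, 5, 7, 11, 13, 17, 19, 23, 29, 31, 37, 41, 43, 47, 53, 59, 61, 67, 71, 73, 79, 83, 89, 97, 101, 103, 107, 109, 113, 127, 131, 137, 139, 149, 151, 157, 163, 167, 173, 179, 181, 191, 193, 197, 199, 211, 223, 227, 229]. Summing 1/p over these primes: 37527519788898476695193360507423991967783840502510585362878348092116031948860199524739442233/19078266889580195013601891820992757757219839668357012055907516904309700014933909014729740190 ≈ 1.9670. Mertens estimate ln ln(229) + 0.2615 ≈ 1.9541.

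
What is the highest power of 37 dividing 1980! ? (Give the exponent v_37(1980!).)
v_37(1980!) = 54

Legendre's formula: v_p(n!) = Σ_{k ≥ 1} ⌊n / p^k⌋. For p = 37, n = 1980, the terms are:
  ⌊1980/37^1⌋ = ⌊1980/37⌋ = 53
  ⌊1980/37^2⌋ = ⌊1980/1369⌋ = 1
(the next term ⌊1980/37^3⌋ = 0, terminating the sum). Summing: v_37(1980!) = 53 + 1 = 54.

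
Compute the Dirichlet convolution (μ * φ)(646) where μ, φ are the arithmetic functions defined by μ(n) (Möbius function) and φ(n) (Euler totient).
(μ * φ)(646) = 0

Divisors of 646: [1, 2, 17, 19, 34, 38, 323, 646]. For each d | 646:
  d = 1: μ(1) · φ(646/1) = 1 · 288 = 288
  d = 2: μ(2) · φ(646/2) = -1 · 288 = -288
  d = 17: μ(17) · φ(646/17) = -1 · 18 = -18
  d = 19: μ(19) · φ(646/19) = -1 · 16 = -16
  d = 34: μ(34) · φ(646/34) = 1 · 18 = 18
  d = 38: μ(38) · φ(646/38) = 1 · 16 = 16
  d = 323: μ(323) · φ(646/323) = 1 · 1 = 1
  d = 646: μ(646) · φ(646/646) = -1 · 1 = -1
Summing: (μ * φ)(646) = 288 + -288 + -18 + -16 + 18 + 16 + 1 + -1 = 0.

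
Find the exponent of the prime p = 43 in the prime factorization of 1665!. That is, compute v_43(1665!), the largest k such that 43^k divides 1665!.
v_43(1665!) = 38

Legendre's formula: v_p(n!) = Σ_{k ≥ 1} ⌊n / p^k⌋. For p = 43, n = 1665, the terms are:
  ⌊1665/43^1⌋ = ⌊1665/43⌋ = 38
(the next term ⌊1665/43^2⌋ = 0, terminating the sum). Summing: v_43(1665!) = 38 = 38.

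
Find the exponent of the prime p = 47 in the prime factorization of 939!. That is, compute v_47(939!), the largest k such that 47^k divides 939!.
v_47(939!) = 19

Legendre's formula: v_p(n!) = Σ_{k ≥ 1} ⌊n / p^k⌋. For p = 47, n = 939, the terms are:
  ⌊939/47^1⌋ = ⌊939/47⌋ = 19
(the next term ⌊939/47^2⌋ = 0, terminating the sum). Summing: v_47(939!) = 19 = 19.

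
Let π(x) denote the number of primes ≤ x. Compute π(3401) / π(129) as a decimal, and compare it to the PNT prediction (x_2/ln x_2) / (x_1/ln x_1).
π(3401)/π(129) = 478/31 ≈ 15.4194;  PNT prediction ≈ 15.7561.

π(129) = 31 and π(3401) = 478, so π(3401)/π(129) ≈ 15.4194. The PNT-predicted ratio is (3401/ln(3401)) / (129/ln(129)) ≈ 15.7561. The two agree to within a few percent, as expected.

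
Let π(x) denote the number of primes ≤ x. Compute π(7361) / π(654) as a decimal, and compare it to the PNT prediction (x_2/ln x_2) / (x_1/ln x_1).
π(7361)/π(654) = 937/119 ≈ 7.8739;  PNT prediction ≈ 8.1952.

π(654) = 119 and π(7361) = 937, so π(7361)/π(654) ≈ 7.8739. The PNT-predicted ratio is (7361/ln(7361)) / (654/ln(654)) ≈ 8.1952. The two agree to within a few percent, as expected.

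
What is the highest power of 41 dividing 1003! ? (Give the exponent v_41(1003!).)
v_41(1003!) = 24

Legendre's formula: v_p(n!) = Σ_{k ≥ 1} ⌊n / p^k⌋. For p = 41, n = 1003, the terms are:
  ⌊1003/41^1⌋ = ⌊1003/41⌋ = 24
(the next term ⌊1003/41^2⌋ = 0, terminating the sum). Summing: v_41(1003!) = 24 = 24.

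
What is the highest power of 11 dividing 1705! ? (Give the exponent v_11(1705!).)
v_11(1705!) = 170

Legendre's formula: v_p(n!) = Σ_{k ≥ 1} ⌊n / p^k⌋. For p = 11, n = 1705, the terms are:
  ⌊1705/11^1⌋ = ⌊1705/11⌋ = 155
  ⌊1705/11^2⌋ = ⌊1705/121⌋ = 14
  ⌊1705/11^3⌋ = ⌊1705/1331⌋ = 1
(the next term ⌊1705/11^4⌋ = 0, terminating the sum). Summing: v_11(1705!) = 155 + 14 + 1 = 170.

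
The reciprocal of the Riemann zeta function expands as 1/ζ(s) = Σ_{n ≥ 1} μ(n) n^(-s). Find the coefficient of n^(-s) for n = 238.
μ(238) = -1

Factor n = 238 = 2 · 7 · 17. μ(n) = 0 if any exponent ≥ 2 (not squarefree); otherwise μ(n) = (−1)^{ω(n)} where ω(n) is the number of distinct prime factors. Applying: μ(238) = -1.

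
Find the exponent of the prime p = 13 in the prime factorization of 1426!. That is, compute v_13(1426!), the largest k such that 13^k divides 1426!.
v_13(1426!) = 117

Legendre's formula: v_p(n!) = Σ_{k ≥ 1} ⌊n / p^k⌋. For p = 13, n = 1426, the terms are:
  ⌊1426/13^1⌋ = ⌊1426/13⌋ = 109
  ⌊1426/13^2⌋ = ⌊1426/169⌋ = 8
(the next term ⌊1426/13^3⌋ = 0, terminating the sum). Summing: v_13(1426!) = 109 + 8 = 117.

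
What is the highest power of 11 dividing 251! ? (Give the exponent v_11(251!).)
v_11(251!) = 24

Legendre's formula: v_p(n!) = Σ_{k ≥ 1} ⌊n / p^k⌋. For p = 11, n = 251, the terms are:
  ⌊251/11^1⌋ = ⌊251/11⌋ = 22
  ⌊251/11^2⌋ = ⌊251/121⌋ = 2
(the next term ⌊251/11^3⌋ = 0, terminating the sum). Summing: v_11(251!) = 22 + 2 = 24.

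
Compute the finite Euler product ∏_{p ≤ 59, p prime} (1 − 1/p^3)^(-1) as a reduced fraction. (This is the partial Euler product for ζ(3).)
∏ = 115000146464778681614198126342037237932886401/95672294696528702067767313816624165235458048

The primes p ≤ 59 are [2, 3, 5, 7, 11, 13, 17, 19, 23, 29, 31, 37, 41, 43, 47, 53, 59]. For each prime, (1 − 1/p^3)^(-1) = p^3 / (p^3 − 1). The product is (1 − 1/2^3)^(-1), (1 − 1/3^3)^(-1), (1 − 1/5^3)^(-1), (1 − 1/7^3)^(-1), (1 − 1/11^3)^(-1), (1 − 1/13^3)^(-1), (1 − 1/17^3)^(-1), (1 − 1/19^3)^(-1), (1 − 1/23^3)^(-1), (1 − 1/29^3)^(-1), (1 − 1/31^3)^(-1), (1 − 1/37^3)^(-1), (1 − 1/41^3)^(-1), (1 − 1/43^3)^(-1), (1 − 1/47^3)^(-1), (1 − 1/53^3)^(-1), (1 − 1/59^3)^(-1) = ∏ p^3 / (p^3 − 1) = 115000146464778681614198126342037237932886401/95672294696528702067767313816624165235458048.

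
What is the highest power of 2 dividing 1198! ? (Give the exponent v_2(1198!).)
v_2(1198!) = 1192

Legendre's formula: v_p(n!) = Σ_{k ≥ 1} ⌊n / p^k⌋. For p = 2, n = 1198, the terms are:
  ⌊1198/2^1⌋ = ⌊1198/2⌋ = 599
  ⌊1198/2^2⌋ = ⌊1198/4⌋ = 299
  ⌊1198/2^3⌋ = ⌊1198/8⌋ = 149
  ⌊1198/2^4⌋ = ⌊1198/16⌋ = 74
  ⌊1198/2^5⌋ = ⌊1198/32⌋ = 37
  ⌊1198/2^6⌋ = ⌊1198/64⌋ = 18
  ⌊1198/2^7⌋ = ⌊1198/128⌋ = 9
  ⌊1198/2^8⌋ = ⌊1198/256⌋ = 4
  ⌊1198/2^9⌋ = ⌊1198/512⌋ = 2
  ⌊1198/2^10⌋ = ⌊1198/1024⌋ = 1
(the next term ⌊1198/2^11⌋ = 0, terminating the sum). Summing: v_2(1198!) = 599 + 299 + 149 + 74 + 37 + 18 + 9 + 4 + 2 + 1 = 1192.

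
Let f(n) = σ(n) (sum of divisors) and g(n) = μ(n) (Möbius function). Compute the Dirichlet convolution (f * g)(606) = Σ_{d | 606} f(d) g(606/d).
(σ * μ)(606) = 606

Divisors of 606: [1, 2, 3, 6, 101, 202, 303, 606]. For each d | 606:
  d = 1: σ(1) · μ(606/1) = 1 · -1 = -1
  d = 2: σ(2) · μ(606/2) = 3 · 1 = 3
  d = 3: σ(3) · μ(606/3) = 4 · 1 = 4
  d = 6: σ(6) · μ(606/6) = 12 · -1 = -12
  d = 101: σ(101) · μ(606/101) = 102 · 1 = 102
  d = 202: σ(202) · μ(606/202) = 306 · -1 = -306
  d = 303: σ(303) · μ(606/303) = 408 · -1 = -408
  d = 606: σ(606) · μ(606/606) = 1224 · 1 = 1224
Summing: (σ * μ)(606) = -1 + 3 + 4 + -12 + 102 + -306 + -408 + 1224 = 606.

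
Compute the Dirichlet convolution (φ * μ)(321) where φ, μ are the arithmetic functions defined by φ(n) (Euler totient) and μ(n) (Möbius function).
(φ * μ)(321) = 105

Divisors of 321: [1, 3, 107, 321]. For each d | 321:
  d = 1: φ(1) · μ(321/1) = 1 · 1 = 1
  d = 3: φ(3) · μ(321/3) = 2 · -1 = -2
  d = 107: φ(107) · μ(321/107) = 106 · -1 = -106
  d = 321: φ(321) · μ(321/321) = 212 · 1 = 212
Summing: (φ * μ)(321) = 1 + -2 + -106 + 212 = 105.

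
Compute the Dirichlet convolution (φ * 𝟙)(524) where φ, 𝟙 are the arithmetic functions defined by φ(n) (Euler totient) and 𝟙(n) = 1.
(φ * 𝟙)(524) = 524

Divisors of 524: [1, 2, 4, 131, 262, 524]. For each d | 524:
  d = 1: φ(1) · 𝟙(524/1) = 1 · 1 = 1
  d = 2: φ(2) · 𝟙(524/2) = 1 · 1 = 1
  d = 4: φ(4) · 𝟙(524/4) = 2 · 1 = 2
  d = 131: φ(131) · 𝟙(524/131) = 130 · 1 = 130
  d = 262: φ(262) · 𝟙(524/262) = 130 · 1 = 130
  d = 524: φ(524) · 𝟙(524/524) = 260 · 1 = 260
Summing: (φ * 𝟙)(524) = 1 + 1 + 2 + 130 + 130 + 260 = 524.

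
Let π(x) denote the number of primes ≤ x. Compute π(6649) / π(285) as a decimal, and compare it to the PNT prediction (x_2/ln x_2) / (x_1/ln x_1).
π(6649)/π(285) = 856/61 ≈ 14.0328;  PNT prediction ≈ 14.9816.

π(285) = 61 and π(6649) = 856, so π(6649)/π(285) ≈ 14.0328. The PNT-predicted ratio is (6649/ln(6649)) / (285/ln(285)) ≈ 14.9816. The two agree to within a few percent, as expected.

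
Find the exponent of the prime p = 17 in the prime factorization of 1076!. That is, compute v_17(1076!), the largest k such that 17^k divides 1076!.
v_17(1076!) = 66

Legendre's formula: v_p(n!) = Σ_{k ≥ 1} ⌊n / p^k⌋. For p = 17, n = 1076, the terms are:
  ⌊1076/17^1⌋ = ⌊1076/17⌋ = 63
  ⌊1076/17^2⌋ = ⌊1076/289⌋ = 3
(the next term ⌊1076/17^3⌋ = 0, terminating the sum). Summing: v_17(1076!) = 63 + 3 = 66.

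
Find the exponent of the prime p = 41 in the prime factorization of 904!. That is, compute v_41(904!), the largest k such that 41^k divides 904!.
v_41(904!) = 22

Legendre's formula: v_p(n!) = Σ_{k ≥ 1} ⌊n / p^k⌋. For p = 41, n = 904, the terms are:
  ⌊904/41^1⌋ = ⌊904/41⌋ = 22
(the next term ⌊904/41^2⌋ = 0, terminating the sum). Summing: v_41(904!) = 22 = 22.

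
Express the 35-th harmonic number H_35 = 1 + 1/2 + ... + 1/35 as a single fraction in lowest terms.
H_35 = 54437269998109/13127595717600

Direct summation: H_35 = 1 + 1/2 + ... + 1/35. The least common denominator is lcm(1, ..., 35) = 144403552893600; over this denominator the numerator is 144403552893600 + 72201776446800 + 48134517631200 + 36100888223400 + 28880710578720 + 24067258815600 + 20629078984800 + 18050444111700 + 16044839210400 + 14440355289360 + 13127595717600 + 12033629407800 + 11107965607200 + 10314539492400 + 9626903526240 + 9025222055850 + 8494326640800 + 8022419605200 + 7600186994400 + 7220177644680 + 6876359661600 + 6563797858800 + 6278415343200 + 6016814703900 + 5776142115744 + 5553982803600 + 5348279736800 + 5157269746200 + 4979432858400 + 4813451763120 + 4658179125600 + 4512611027925 + 4375865239200 + 4247163320400 + 4125815796960 = 598809969979199, so H_35 = 598809969979199/144403552893600; reducing by gcd(598809969979199, 144403552893600) = 11 gives 54437269998109/13127595717600 ≈ 4.14678. (The PNT-adjacent estimate ln(35) + γ ≈ 4.13256 matches within O(1/n).)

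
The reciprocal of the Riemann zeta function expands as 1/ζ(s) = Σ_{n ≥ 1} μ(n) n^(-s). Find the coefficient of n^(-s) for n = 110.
μ(110) = -1

Factor n = 110 = 2 · 5 · 11. μ(n) = 0 if any exponent ≥ 2 (not squarefree); otherwise μ(n) = (−1)^{ω(n)} where ω(n) is the number of distinct prime factors. Applying: μ(110) = -1.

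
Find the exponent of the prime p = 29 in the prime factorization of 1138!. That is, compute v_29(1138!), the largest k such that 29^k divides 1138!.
v_29(1138!) = 40

Legendre's formula: v_p(n!) = Σ_{k ≥ 1} ⌊n / p^k⌋. For p = 29, n = 1138, the terms are:
  ⌊1138/29^1⌋ = ⌊1138/29⌋ = 39
  ⌊1138/29^2⌋ = ⌊1138/841⌋ = 1
(the next term ⌊1138/29^3⌋ = 0, terminating the sum). Summing: v_29(1138!) = 39 + 1 = 40.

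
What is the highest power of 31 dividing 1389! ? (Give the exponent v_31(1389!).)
v_31(1389!) = 45

Legendre's formula: v_p(n!) = Σ_{k ≥ 1} ⌊n / p^k⌋. For p = 31, n = 1389, the terms are:
  ⌊1389/31^1⌋ = ⌊1389/31⌋ = 44
  ⌊1389/31^2⌋ = ⌊1389/961⌋ = 1
(the next term ⌊1389/31^3⌋ = 0, terminating the sum). Summing: v_31(1389!) = 44 + 1 = 45.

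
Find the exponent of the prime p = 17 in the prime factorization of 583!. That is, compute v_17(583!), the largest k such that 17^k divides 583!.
v_17(583!) = 36

Legendre's formula: v_p(n!) = Σ_{k ≥ 1} ⌊n / p^k⌋. For p = 17, n = 583, the terms are:
  ⌊583/17^1⌋ = ⌊583/17⌋ = 34
  ⌊583/17^2⌋ = ⌊583/289⌋ = 2
(the next term ⌊583/17^3⌋ = 0, terminating the sum). Summing: v_17(583!) = 34 + 2 = 36.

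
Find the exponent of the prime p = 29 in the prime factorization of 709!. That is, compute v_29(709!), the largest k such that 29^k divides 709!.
v_29(709!) = 24

Legendre's formula: v_p(n!) = Σ_{k ≥ 1} ⌊n / p^k⌋. For p = 29, n = 709, the terms are:
  ⌊709/29^1⌋ = ⌊709/29⌋ = 24
(the next term ⌊709/29^2⌋ = 0, terminating the sum). Summing: v_29(709!) = 24 = 24.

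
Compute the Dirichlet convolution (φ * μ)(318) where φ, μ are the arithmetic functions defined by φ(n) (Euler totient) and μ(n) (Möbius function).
(φ * μ)(318) = 0

Divisors of 318: [1, 2, 3, 6, 53, 106, 159, 318]. For each d | 318:
  d = 1: φ(1) · μ(318/1) = 1 · -1 = -1
  d = 2: φ(2) · μ(318/2) = 1 · 1 = 1
  d = 3: φ(3) · μ(318/3) = 2 · 1 = 2
  d = 6: φ(6) · μ(318/6) = 2 · -1 = -2
  d = 53: φ(53) · μ(318/53) = 52 · 1 = 52
  d = 106: φ(106) · μ(318/106) = 52 · -1 = -52
  d = 159: φ(159) · μ(318/159) = 104 · -1 = -104
  d = 318: φ(318) · μ(318/318) = 104 · 1 = 104
Summing: (φ * μ)(318) = -1 + 1 + 2 + -2 + 52 + -52 + -104 + 104 = 0.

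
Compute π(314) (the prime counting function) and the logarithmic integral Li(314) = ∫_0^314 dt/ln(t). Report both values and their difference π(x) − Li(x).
π(314) = 65;  Li(314) ≈ 70.78;  π(x) − Li(x) ≈ -5.78.

Direct count of primes ≤ 314 gives π(314) = 65. Numerical evaluation of the logarithmic integral gives Li(314) ≈ 70.78. The difference π(x) − Li(x) ≈ -5.78 is typically negative for small/moderate x (Li(x) overestimates), though Littlewood's theorem shows this sign changes infinitely often.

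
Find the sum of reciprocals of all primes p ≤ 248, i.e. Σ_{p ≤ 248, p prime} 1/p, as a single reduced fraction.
Σ 1/p = 506873196134241441348690763593294873492730445394823722837469097176314709804649267964680634478659521/256041159035492609053110100510385311995538591998443060216114576417920917800321526504084465112487730

π(248) = 53, so the primes ≤ 248 are [2, 3, 5, 7, 11, 13, 17, 19, 23, 29, 31, 37, 41, 43, 47, 53, 59, 61, 67, 71, 73, 79, 83, 89, 97, 101, 103, 107, 109, 113, 127, 131, 137, 139, 149, 151, 157, 163, 167, 173, 179, 181, 191, 193, 197, 199, 211, 223, 227, 229, 233, 239, 241]. Summing 1/p over these primes: 506873196134241441348690763593294873492730445394823722837469097176314709804649267964680634478659521/256041159035492609053110100510385311995538591998443060216114576417920917800321526504084465112487730 ≈ 1.9797. Mertens estimate ln ln(248) + 0.2615 ≈ 1.9687.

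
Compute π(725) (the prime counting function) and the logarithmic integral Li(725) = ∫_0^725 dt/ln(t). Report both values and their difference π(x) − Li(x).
π(725) = 128;  Li(725) ≈ 136.89;  π(x) − Li(x) ≈ -8.89.

Direct count of primes ≤ 725 gives π(725) = 128. Numerical evaluation of the logarithmic integral gives Li(725) ≈ 136.89. The difference π(x) − Li(x) ≈ -8.89 is typically negative for small/moderate x (Li(x) overestimates), though Littlewood's theorem shows this sign changes infinitely often.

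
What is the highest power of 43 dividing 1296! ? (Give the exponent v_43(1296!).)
v_43(1296!) = 30

Legendre's formula: v_p(n!) = Σ_{k ≥ 1} ⌊n / p^k⌋. For p = 43, n = 1296, the terms are:
  ⌊1296/43^1⌋ = ⌊1296/43⌋ = 30
(the next term ⌊1296/43^2⌋ = 0, terminating the sum). Summing: v_43(1296!) = 30 = 30.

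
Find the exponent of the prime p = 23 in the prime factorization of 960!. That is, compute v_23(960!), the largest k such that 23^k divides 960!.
v_23(960!) = 42

Legendre's formula: v_p(n!) = Σ_{k ≥ 1} ⌊n / p^k⌋. For p = 23, n = 960, the terms are:
  ⌊960/23^1⌋ = ⌊960/23⌋ = 41
  ⌊960/23^2⌋ = ⌊960/529⌋ = 1
(the next term ⌊960/23^3⌋ = 0, terminating the sum). Summing: v_23(960!) = 41 + 1 = 42.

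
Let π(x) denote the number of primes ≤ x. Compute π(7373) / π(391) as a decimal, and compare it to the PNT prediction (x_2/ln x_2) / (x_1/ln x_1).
π(7373)/π(391) = 938/77 ≈ 12.1818;  PNT prediction ≈ 12.6382.

π(391) = 77 and π(7373) = 938, so π(7373)/π(391) ≈ 12.1818. The PNT-predicted ratio is (7373/ln(7373)) / (391/ln(391)) ≈ 12.6382. The two agree to within a few percent, as expected.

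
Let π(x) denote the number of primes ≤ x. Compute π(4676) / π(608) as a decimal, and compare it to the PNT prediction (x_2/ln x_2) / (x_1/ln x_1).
π(4676)/π(608) = 632/111 ≈ 5.6937;  PNT prediction ≈ 5.8341.

π(608) = 111 and π(4676) = 632, so π(4676)/π(608) ≈ 5.6937. The PNT-predicted ratio is (4676/ln(4676)) / (608/ln(608)) ≈ 5.8341. The two agree to within a few percent, as expected.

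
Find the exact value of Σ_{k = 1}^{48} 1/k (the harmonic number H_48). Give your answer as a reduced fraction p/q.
H_48 = 282000222059796592919/63245806209101973600

Direct summation: H_48 = 1 + 1/2 + ... + 1/48. The least common denominator is lcm(1, ..., 48) = 442720643463713815200; over this denominator the numerator is 442720643463713815200 + 221360321731856907600 + 147573547821237938400 + 110680160865928453800 + 88544128692742763040 + 73786773910618969200 + 63245806209101973600 + 55340080432964226900 + 49191182607079312800 + 44272064346371381520 + 40247331223973983200 + 36893386955309484600 + 34055434112593370400 + 31622903104550986800 + 29514709564247587680 + 27670040216482113450 + 26042390791983165600 + 24595591303539656400 + 23301086498090200800 + 22136032173185690760 + 21081935403033991200 + 20123665611986991600 + 19248723628857122400 + 18446693477654742300 + 17708825738548552608 + 17027717056296685200 + 16397060869026437600 + 15811451552275493400 + 15266229084955648800 + 14757354782123793840 + 14281311079474639200 + 13835020108241056725 + 13415777074657994400 + 13021195395991582800 + 12649161241820394720 + 12297795651769828200 + 11965422796316589600 + 11650543249045100400 + 11351811370864456800 + 11068016086592845380 + 10798064474724727200 + 10540967701516995600 + 10295828917760786400 + 10061832805993495800 + 9838236521415862560 + 9624361814428561200 + 9419588158802421600 + 9223346738827371150 = 1974001554418576150433, so H_48 = 1974001554418576150433/442720643463713815200; reducing by gcd(1974001554418576150433, 442720643463713815200) = 7 gives 282000222059796592919/63245806209101973600 ≈ 4.45880. (The PNT-adjacent estimate ln(48) + γ ≈ 4.44842 matches within O(1/n).)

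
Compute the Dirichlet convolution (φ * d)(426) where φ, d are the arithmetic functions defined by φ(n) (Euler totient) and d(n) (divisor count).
(φ * d)(426) = 864

Divisors of 426: [1, 2, 3, 6, 71, 142, 213, 426]. For each d | 426:
  d = 1: φ(1) · d(426/1) = 1 · 8 = 8
  d = 2: φ(2) · d(426/2) = 1 · 4 = 4
  d = 3: φ(3) · d(426/3) = 2 · 4 = 8
  d = 6: φ(6) · d(426/6) = 2 · 2 = 4
  d = 71: φ(71) · d(426/71) = 70 · 4 = 280
  d = 142: φ(142) · d(426/142) = 70 · 2 = 140
  d = 213: φ(213) · d(426/213) = 140 · 2 = 280
  d = 426: φ(426) · d(426/426) = 140 · 1 = 140
Summing: (φ * d)(426) = 8 + 4 + 8 + 4 + 280 + 140 + 280 + 140 = 864.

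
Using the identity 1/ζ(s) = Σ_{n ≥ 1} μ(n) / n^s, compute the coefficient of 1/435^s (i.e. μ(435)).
μ(435) = -1

Factor n = 435 = 3 · 5 · 29. μ(n) = 0 if any exponent ≥ 2 (not squarefree); otherwise μ(n) = (−1)^{ω(n)} where ω(n) is the number of distinct prime factors. Applying: μ(435) = -1.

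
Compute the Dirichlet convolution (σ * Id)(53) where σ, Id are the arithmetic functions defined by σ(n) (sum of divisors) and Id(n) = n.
(σ * Id)(53) = 107

Divisors of 53: [1, 53]. For each d | 53:
  d = 1: σ(1) · Id(53/1) = 1 · 53 = 53
  d = 53: σ(53) · Id(53/53) = 54 · 1 = 54
Summing: (σ * Id)(53) = 53 + 54 = 107.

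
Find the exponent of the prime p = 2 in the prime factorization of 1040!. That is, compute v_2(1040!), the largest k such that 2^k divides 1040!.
v_2(1040!) = 1038

Legendre's formula: v_p(n!) = Σ_{k ≥ 1} ⌊n / p^k⌋. For p = 2, n = 1040, the terms are:
  ⌊1040/2^1⌋ = ⌊1040/2⌋ = 520
  ⌊1040/2^2⌋ = ⌊1040/4⌋ = 260
  ⌊1040/2^3⌋ = ⌊1040/8⌋ = 130
  ⌊1040/2^4⌋ = ⌊1040/16⌋ = 65
  ⌊1040/2^5⌋ = ⌊1040/32⌋ = 32
  ⌊1040/2^6⌋ = ⌊1040/64⌋ = 16
  ⌊1040/2^7⌋ = ⌊1040/128⌋ = 8
  ⌊1040/2^8⌋ = ⌊1040/256⌋ = 4
  ⌊1040/2^9⌋ = ⌊1040/512⌋ = 2
  ⌊1040/2^10⌋ = ⌊1040/1024⌋ = 1
(the next term ⌊1040/2^11⌋ = 0, terminating the sum). Summing: v_2(1040!) = 520 + 260 + 130 + 65 + 32 + 16 + 8 + 4 + 2 + 1 = 1038.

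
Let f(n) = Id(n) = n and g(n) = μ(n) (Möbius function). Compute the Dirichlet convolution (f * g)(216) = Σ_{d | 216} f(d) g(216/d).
(Id * μ)(216) = 72

Divisors of 216: [1, 2, 3, 4, 6, 8, 9, 12, 18, 24, 27, 36, 54, 72, 108, 216]. For each d | 216:
  d = 1: Id(1) · μ(216/1) = 1 · 0 = 0
  d = 2: Id(2) · μ(216/2) = 2 · 0 = 0
  d = 3: Id(3) · μ(216/3) = 3 · 0 = 0
  d = 4: Id(4) · μ(216/4) = 4 · 0 = 0
  d = 6: Id(6) · μ(216/6) = 6 · 0 = 0
  d = 8: Id(8) · μ(216/8) = 8 · 0 = 0
  d = 9: Id(9) · μ(216/9) = 9 · 0 = 0
  d = 12: Id(12) · μ(216/12) = 12 · 0 = 0
  d = 18: Id(18) · μ(216/18) = 18 · 0 = 0
  d = 24: Id(24) · μ(216/24) = 24 · 0 = 0
  d = 27: Id(27) · μ(216/27) = 27 · 0 = 0
  d = 36: Id(36) · μ(216/36) = 36 · 1 = 36
  d = 54: Id(54) · μ(216/54) = 54 · 0 = 0
  d = 72: Id(72) · μ(216/72) = 72 · -1 = -72
  d = 108: Id(108) · μ(216/108) = 108 · -1 = -108
  d = 216: Id(216) · μ(216/216) = 216 · 1 = 216
Summing: (Id * μ)(216) = 0 + 0 + 0 + 0 + 0 + 0 + 0 + 0 + 0 + 0 + 0 + 36 + 0 + -72 + -108 + 216 = 72.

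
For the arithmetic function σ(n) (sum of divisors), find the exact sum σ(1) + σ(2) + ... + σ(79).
Σ_{n ≤ 79} σ(n) = 5128

Compute σ(n) for each 1 ≤ n ≤ 79: σ(1) = 1, σ(2) = 3, σ(3) = 4, σ(4) = 7, σ(5) = 6, σ(6) = 12, σ(7) = 8, σ(8) = 15, σ(9) = 13, σ(10) = 18, σ(11) = 12, σ(12) = 28, σ(13) = 14, σ(14) = 24, σ(15) = 24, σ(16) = 31, σ(17) = 18, σ(18) = 39, σ(19) = 20, σ(20) = 42, σ(21) = 32, σ(22) = 36, σ(23) = 24, σ(24) = 60, σ(25) = 31, σ(26) = 42, σ(27) = 40, σ(28) = 56, σ(29) = 30, σ(30) = 72, σ(31) = 32, σ(32) = 63, σ(33) = 48, σ(34) = 54, σ(35) = 48, σ(36) = 91, σ(37) = 38, σ(38) = 60, σ(39) = 56, σ(40) = 90, σ(41) = 42, σ(42) = 96, σ(43) = 44, σ(44) = 84, σ(45) = 78, σ(46) = 72, σ(47) = 48, σ(48) = 124, σ(49) = 57, σ(50) = 93, σ(51) = 72, σ(52) = 98, σ(53) = 54, σ(54) = 120, σ(55) = 72, σ(56) = 120, σ(57) = 80, σ(58) = 90, σ(59) = 60, σ(60) = 168, σ(61) = 62, σ(62) = 96, σ(63) = 104, σ(64) = 127, σ(65) = 84, σ(66) = 144, σ(67) = 68, σ(68) = 126, σ(69) = 96, σ(70) = 144, σ(71) = 72, σ(72) = 195, σ(73) = 74, σ(74) = 114, σ(75) = 124, σ(76) = 140, σ(77) = 96, σ(78) = 168, σ(79) = 80. Summing all 79 values: 5128. (Average order: Σ_{n ≤ x} σ(n) ~ (π²/12) x². For x = 79, (π²/12)·79² ≈ 5133.02.)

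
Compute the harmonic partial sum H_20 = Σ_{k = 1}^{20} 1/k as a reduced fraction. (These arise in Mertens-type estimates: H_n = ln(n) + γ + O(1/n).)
H_20 = 55835135/15519504

Direct summation: H_20 = 1 + 1/2 + ... + 1/20. The least common denominator is lcm(1, ..., 20) = 232792560; over this denominator the numerator is 232792560 + 116396280 + 77597520 + 58198140 + 46558512 + 38798760 + 33256080 + 29099070 + 25865840 + 23279256 + 21162960 + 19399380 + 17907120 + 16628040 + 15519504 + 14549535 + 13693680 + 12932920 + 12252240 + 11639628 = 837527025, so H_20 = 837527025/232792560; reducing by gcd(837527025, 232792560) = 15 gives 55835135/15519504 ≈ 3.59774. (The PNT-adjacent estimate ln(20) + γ ≈ 3.57295 matches within O(1/n).)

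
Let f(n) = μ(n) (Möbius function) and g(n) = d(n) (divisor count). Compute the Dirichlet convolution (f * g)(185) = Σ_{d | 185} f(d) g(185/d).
(μ * d)(185) = 1

Divisors of 185: [1, 5, 37, 185]. For each d | 185:
  d = 1: μ(1) · d(185/1) = 1 · 4 = 4
  d = 5: μ(5) · d(185/5) = -1 · 2 = -2
  d = 37: μ(37) · d(185/37) = -1 · 2 = -2
  d = 185: μ(185) · d(185/185) = 1 · 1 = 1
Summing: (μ * d)(185) = 4 + -2 + -2 + 1 = 1.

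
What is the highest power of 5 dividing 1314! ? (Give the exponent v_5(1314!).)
v_5(1314!) = 326

Legendre's formula: v_p(n!) = Σ_{k ≥ 1} ⌊n / p^k⌋. For p = 5, n = 1314, the terms are:
  ⌊1314/5^1⌋ = ⌊1314/5⌋ = 262
  ⌊1314/5^2⌋ = ⌊1314/25⌋ = 52
  ⌊1314/5^3⌋ = ⌊1314/125⌋ = 10
  ⌊1314/5^4⌋ = ⌊1314/625⌋ = 2
(the next term ⌊1314/5^5⌋ = 0, terminating the sum). Summing: v_5(1314!) = 262 + 52 + 10 + 2 = 326.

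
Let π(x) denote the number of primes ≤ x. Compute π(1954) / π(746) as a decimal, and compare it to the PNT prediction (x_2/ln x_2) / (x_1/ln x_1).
π(1954)/π(746) = 297/132 ≈ 2.2500;  PNT prediction ≈ 2.2865.

π(746) = 132 and π(1954) = 297, so π(1954)/π(746) ≈ 2.2500. The PNT-predicted ratio is (1954/ln(1954)) / (746/ln(746)) ≈ 2.2865. The two agree to within a few percent, as expected.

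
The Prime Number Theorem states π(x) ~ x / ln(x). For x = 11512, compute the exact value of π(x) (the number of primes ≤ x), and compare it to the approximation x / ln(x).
π(11512) = 1388;  x/ln(x) ≈ 1231.08;  relative error ≈ 11.31%.

Directly count primes up to 11512: π(11512) = 1388. The PNT approximation gives 11512/ln(11512) ≈ 11512/9.35115 ≈ 1231.08. Relative error (π(x) − x/ln(x)) / π(x) ≈ 11.31%; the approximation is known to undercount slightly (Li(x) is a better estimate).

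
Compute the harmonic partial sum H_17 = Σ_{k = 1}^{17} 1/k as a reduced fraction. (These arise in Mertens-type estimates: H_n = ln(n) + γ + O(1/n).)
H_17 = 42142223/12252240

Direct summation: H_17 = 1 + 1/2 + ... + 1/17. The least common denominator is lcm(1, ..., 17) = 12252240; over this denominator the numerator is 12252240 + 6126120 + 4084080 + 3063060 + 2450448 + 2042040 + 1750320 + 1531530 + 1361360 + 1225224 + 1113840 + 1021020 + 942480 + 875160 + 816816 + 765765 + 720720 = 42142223, so H_17 = 42142223/12252240 (already in lowest terms) ≈ 3.43955. (The PNT-adjacent estimate ln(17) + γ ≈ 3.41043 matches within O(1/n).)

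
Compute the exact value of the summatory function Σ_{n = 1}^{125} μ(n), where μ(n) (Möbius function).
Σ_{n ≤ 125} μ(n) = -1

Compute μ(n) for each 1 ≤ n ≤ 125: μ(1) = 1, μ(2) = -1, μ(3) = -1, μ(4) = 0, μ(5) = -1, μ(6) = 1, μ(7) = -1, μ(8) = 0, μ(9) = 0, μ(10) = 1, μ(11) = -1, μ(12) = 0, μ(13) = -1, μ(14) = 1, μ(15) = 1, μ(16) = 0, μ(17) = -1, μ(18) = 0, μ(19) = -1, μ(20) = 0, μ(21) = 1, μ(22) = 1, μ(23) = -1, μ(24) = 0, μ(25) = 0, μ(26) = 1, μ(27) = 0, μ(28) = 0, μ(29) = -1, μ(30) = -1, μ(31) = -1, μ(32) = 0, μ(33) = 1, μ(34) = 1, μ(35) = 1, μ(36) = 0, μ(37) = -1, μ(38) = 1, μ(39) = 1, μ(40) = 0, μ(41) = -1, μ(42) = -1, μ(43) = -1, μ(44) = 0, μ(45) = 0, μ(46) = 1, μ(47) = -1, μ(48) = 0, μ(49) = 0, μ(50) = 0, μ(51) = 1, μ(52) = 0, μ(53) = -1, μ(54) = 0, μ(55) = 1, μ(56) = 0, μ(57) = 1, μ(58) = 1, μ(59) = -1, μ(60) = 0, μ(61) = -1, μ(62) = 1, μ(63) = 0, μ(64) = 0, μ(65) = 1, μ(66) = -1, μ(67) = -1, μ(68) = 0, μ(69) = 1, μ(70) = -1, μ(71) = -1, μ(72) = 0, μ(73) = -1, μ(74) = 1, μ(75) = 0, μ(76) = 0, μ(77) = 1, μ(78) = -1, μ(79) = -1, μ(80) = 0, μ(81) = 0, μ(82) = 1, μ(83) = -1, μ(84) = 0, μ(85) = 1, μ(86) = 1, μ(87) = 1, μ(88) = 0, μ(89) = -1, μ(90) = 0, μ(91) = 1, μ(92) = 0, μ(93) = 1, μ(94) = 1, μ(95) = 1, μ(96) = 0, μ(97) = -1, μ(98) = 0, μ(99) = 0, μ(100) = 0, μ(101) = -1, μ(102) = -1, μ(103) = -1, μ(104) = 0, μ(105) = -1, μ(106) = 1, μ(107) = -1, μ(108) = 0, μ(109) = -1, μ(110) = -1, μ(111) = 1, μ(112) = 0, μ(113) = -1, μ(114) = -1, μ(115) = 1, μ(116) = 0, μ(117) = 0, μ(118) = 1, μ(119) = 1, μ(120) = 0, μ(121) = 0, μ(122) = 1, μ(123) = 1, μ(124) = 0, μ(125) = 0. Summing all 125 values: -1. (Mertens function M(x) = Σ_{n ≤ x} μ(n); on average M(x) should be small (PNT ⟺ M(x) = o(x)).)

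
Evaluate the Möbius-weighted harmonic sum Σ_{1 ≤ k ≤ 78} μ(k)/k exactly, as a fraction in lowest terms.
Σ μ(k)/k = -34226814962907926308826941/2715312039949934943374754898

Values of μ(k) for 1 ≤ k ≤ 78: μ(1) = 1, μ(2) = -1, μ(3) = -1, μ(5) = -1, μ(6) = 1, μ(7) = -1, μ(10) = 1, μ(11) = -1, μ(13) = -1, μ(14) = 1, μ(15) = 1, μ(17) = -1, μ(19) = -1, μ(21) = 1, μ(22) = 1, μ(23) = -1, μ(26) = 1, μ(29) = -1, μ(30) = -1, μ(31) = -1, μ(33) = 1, μ(34) = 1, μ(35) = 1, μ(37) = -1, μ(38) = 1, μ(39) = 1, μ(41) = -1, μ(42) = -1, μ(43) = -1, μ(46) = 1, μ(47) = -1, μ(51) = 1, μ(53) = -1, μ(55) = 1, μ(57) = 1, μ(58) = 1, μ(59) = -1, μ(61) = -1, μ(62) = 1, μ(65) = 1, μ(66) = -1, μ(67) = -1, μ(69) = 1, μ(70) = -1, μ(71) = -1, μ(73) = -1, μ(74) = 1, μ(77) = 1, μ(78) = -1, with μ = 0 on non-squarefree integers. Summing μ(k)/k for k where μ(k) ≠ 0 gives -34226814962907926308826941/2715312039949934943374754898 ≈ -0.0126. (PNT ⟺ this sum → 0 as n → ∞.)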